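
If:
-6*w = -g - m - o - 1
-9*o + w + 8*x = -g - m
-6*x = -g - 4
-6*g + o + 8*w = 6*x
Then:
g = 6*x - 4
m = 1592*x/87 - 997/87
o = 358*x/87 - 176/87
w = 412*x/87 - 239/87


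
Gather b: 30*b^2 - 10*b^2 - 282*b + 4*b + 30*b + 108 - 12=20*b^2 - 248*b + 96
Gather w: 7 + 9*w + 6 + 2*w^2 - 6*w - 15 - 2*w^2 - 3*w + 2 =0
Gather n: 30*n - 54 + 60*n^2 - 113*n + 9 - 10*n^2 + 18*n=50*n^2 - 65*n - 45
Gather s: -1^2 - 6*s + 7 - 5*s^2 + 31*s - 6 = -5*s^2 + 25*s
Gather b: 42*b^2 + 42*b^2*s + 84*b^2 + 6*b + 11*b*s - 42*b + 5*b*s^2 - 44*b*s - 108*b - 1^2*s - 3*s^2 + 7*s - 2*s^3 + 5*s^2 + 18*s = b^2*(42*s + 126) + b*(5*s^2 - 33*s - 144) - 2*s^3 + 2*s^2 + 24*s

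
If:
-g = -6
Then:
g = 6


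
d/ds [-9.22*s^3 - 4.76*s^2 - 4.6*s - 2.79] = -27.66*s^2 - 9.52*s - 4.6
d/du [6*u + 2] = 6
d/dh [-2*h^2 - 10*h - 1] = -4*h - 10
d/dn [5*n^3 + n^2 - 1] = n*(15*n + 2)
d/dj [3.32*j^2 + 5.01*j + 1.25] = 6.64*j + 5.01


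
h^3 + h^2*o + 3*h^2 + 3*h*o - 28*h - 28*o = (h - 4)*(h + 7)*(h + o)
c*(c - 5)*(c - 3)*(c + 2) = c^4 - 6*c^3 - c^2 + 30*c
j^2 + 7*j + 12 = (j + 3)*(j + 4)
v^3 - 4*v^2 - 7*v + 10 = (v - 5)*(v - 1)*(v + 2)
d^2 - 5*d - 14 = (d - 7)*(d + 2)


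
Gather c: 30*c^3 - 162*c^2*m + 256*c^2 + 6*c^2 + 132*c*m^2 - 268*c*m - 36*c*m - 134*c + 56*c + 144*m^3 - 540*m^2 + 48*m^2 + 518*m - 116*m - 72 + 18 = 30*c^3 + c^2*(262 - 162*m) + c*(132*m^2 - 304*m - 78) + 144*m^3 - 492*m^2 + 402*m - 54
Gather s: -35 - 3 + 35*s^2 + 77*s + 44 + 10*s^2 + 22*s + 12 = 45*s^2 + 99*s + 18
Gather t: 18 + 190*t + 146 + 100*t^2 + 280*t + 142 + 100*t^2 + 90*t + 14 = 200*t^2 + 560*t + 320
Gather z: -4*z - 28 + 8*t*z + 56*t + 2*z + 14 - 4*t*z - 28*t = 28*t + z*(4*t - 2) - 14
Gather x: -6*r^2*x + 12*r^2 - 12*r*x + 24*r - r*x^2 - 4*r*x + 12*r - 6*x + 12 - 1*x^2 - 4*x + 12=12*r^2 + 36*r + x^2*(-r - 1) + x*(-6*r^2 - 16*r - 10) + 24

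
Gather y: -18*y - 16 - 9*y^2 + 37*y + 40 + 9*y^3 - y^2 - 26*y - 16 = 9*y^3 - 10*y^2 - 7*y + 8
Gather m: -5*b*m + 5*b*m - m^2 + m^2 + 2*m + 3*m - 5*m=0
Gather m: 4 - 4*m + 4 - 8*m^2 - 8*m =-8*m^2 - 12*m + 8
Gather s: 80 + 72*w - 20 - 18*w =54*w + 60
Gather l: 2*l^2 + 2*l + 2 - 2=2*l^2 + 2*l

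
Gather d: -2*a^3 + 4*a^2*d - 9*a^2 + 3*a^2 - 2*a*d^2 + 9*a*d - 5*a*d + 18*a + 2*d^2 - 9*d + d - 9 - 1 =-2*a^3 - 6*a^2 + 18*a + d^2*(2 - 2*a) + d*(4*a^2 + 4*a - 8) - 10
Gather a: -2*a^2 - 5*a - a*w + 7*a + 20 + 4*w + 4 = -2*a^2 + a*(2 - w) + 4*w + 24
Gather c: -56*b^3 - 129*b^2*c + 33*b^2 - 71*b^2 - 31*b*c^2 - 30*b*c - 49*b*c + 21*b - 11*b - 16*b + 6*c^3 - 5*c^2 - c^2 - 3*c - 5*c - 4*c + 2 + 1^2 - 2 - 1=-56*b^3 - 38*b^2 - 6*b + 6*c^3 + c^2*(-31*b - 6) + c*(-129*b^2 - 79*b - 12)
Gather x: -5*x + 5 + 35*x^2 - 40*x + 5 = 35*x^2 - 45*x + 10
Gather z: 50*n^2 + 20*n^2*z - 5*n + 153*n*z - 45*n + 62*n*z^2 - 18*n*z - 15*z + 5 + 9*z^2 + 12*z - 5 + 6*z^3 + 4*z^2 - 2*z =50*n^2 - 50*n + 6*z^3 + z^2*(62*n + 13) + z*(20*n^2 + 135*n - 5)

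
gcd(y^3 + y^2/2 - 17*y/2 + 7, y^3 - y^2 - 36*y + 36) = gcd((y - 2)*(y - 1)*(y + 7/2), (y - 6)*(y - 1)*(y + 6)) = y - 1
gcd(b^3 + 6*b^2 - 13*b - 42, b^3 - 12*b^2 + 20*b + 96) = b + 2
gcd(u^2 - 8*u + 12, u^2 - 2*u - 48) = 1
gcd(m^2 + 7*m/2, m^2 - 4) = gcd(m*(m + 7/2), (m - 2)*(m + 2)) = 1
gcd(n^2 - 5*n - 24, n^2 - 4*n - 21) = n + 3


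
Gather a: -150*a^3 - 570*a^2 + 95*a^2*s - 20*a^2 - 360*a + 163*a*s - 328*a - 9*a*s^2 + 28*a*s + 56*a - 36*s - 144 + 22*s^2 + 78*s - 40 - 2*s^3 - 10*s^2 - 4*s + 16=-150*a^3 + a^2*(95*s - 590) + a*(-9*s^2 + 191*s - 632) - 2*s^3 + 12*s^2 + 38*s - 168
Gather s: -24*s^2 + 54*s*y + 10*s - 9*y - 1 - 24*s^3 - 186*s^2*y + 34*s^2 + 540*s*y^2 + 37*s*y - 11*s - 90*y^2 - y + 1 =-24*s^3 + s^2*(10 - 186*y) + s*(540*y^2 + 91*y - 1) - 90*y^2 - 10*y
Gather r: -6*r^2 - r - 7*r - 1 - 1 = -6*r^2 - 8*r - 2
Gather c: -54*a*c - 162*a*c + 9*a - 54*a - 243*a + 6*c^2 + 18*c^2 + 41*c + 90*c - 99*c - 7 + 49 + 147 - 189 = -288*a + 24*c^2 + c*(32 - 216*a)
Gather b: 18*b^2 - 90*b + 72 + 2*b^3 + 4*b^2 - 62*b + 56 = 2*b^3 + 22*b^2 - 152*b + 128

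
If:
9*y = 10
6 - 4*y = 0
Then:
No Solution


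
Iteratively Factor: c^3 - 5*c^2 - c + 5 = (c + 1)*(c^2 - 6*c + 5) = (c - 5)*(c + 1)*(c - 1)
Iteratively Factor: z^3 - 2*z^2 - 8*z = (z)*(z^2 - 2*z - 8) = z*(z + 2)*(z - 4)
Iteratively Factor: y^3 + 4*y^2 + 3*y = (y)*(y^2 + 4*y + 3) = y*(y + 1)*(y + 3)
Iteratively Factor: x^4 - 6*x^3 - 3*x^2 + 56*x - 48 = (x - 1)*(x^3 - 5*x^2 - 8*x + 48) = (x - 1)*(x + 3)*(x^2 - 8*x + 16) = (x - 4)*(x - 1)*(x + 3)*(x - 4)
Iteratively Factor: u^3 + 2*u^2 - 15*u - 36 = (u + 3)*(u^2 - u - 12) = (u + 3)^2*(u - 4)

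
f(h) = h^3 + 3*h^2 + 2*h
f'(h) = 3*h^2 + 6*h + 2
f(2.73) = 48.17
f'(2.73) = 40.74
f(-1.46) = 0.36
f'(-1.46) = -0.37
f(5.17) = 228.72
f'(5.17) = 113.21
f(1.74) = 17.83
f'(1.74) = 21.52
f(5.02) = 212.15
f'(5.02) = 107.72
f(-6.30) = -143.58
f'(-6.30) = 83.27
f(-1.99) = 0.02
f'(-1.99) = 1.94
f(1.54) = 13.85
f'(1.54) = 18.35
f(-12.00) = -1320.00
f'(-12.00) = 362.00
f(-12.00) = -1320.00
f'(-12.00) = 362.00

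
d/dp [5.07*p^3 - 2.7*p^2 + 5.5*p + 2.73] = 15.21*p^2 - 5.4*p + 5.5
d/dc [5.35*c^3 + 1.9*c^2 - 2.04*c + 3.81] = 16.05*c^2 + 3.8*c - 2.04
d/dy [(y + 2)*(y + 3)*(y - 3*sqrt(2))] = 3*y^2 - 6*sqrt(2)*y + 10*y - 15*sqrt(2) + 6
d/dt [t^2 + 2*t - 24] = 2*t + 2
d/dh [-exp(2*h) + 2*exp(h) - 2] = 2*(1 - exp(h))*exp(h)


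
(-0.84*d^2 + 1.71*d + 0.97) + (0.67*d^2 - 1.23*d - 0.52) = -0.17*d^2 + 0.48*d + 0.45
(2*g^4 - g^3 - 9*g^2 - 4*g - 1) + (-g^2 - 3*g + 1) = 2*g^4 - g^3 - 10*g^2 - 7*g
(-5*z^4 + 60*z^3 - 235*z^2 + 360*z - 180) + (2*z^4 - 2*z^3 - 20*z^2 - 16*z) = -3*z^4 + 58*z^3 - 255*z^2 + 344*z - 180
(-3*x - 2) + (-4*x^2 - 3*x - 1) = -4*x^2 - 6*x - 3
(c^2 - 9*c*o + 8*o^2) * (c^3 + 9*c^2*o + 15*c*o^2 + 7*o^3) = c^5 - 58*c^3*o^2 - 56*c^2*o^3 + 57*c*o^4 + 56*o^5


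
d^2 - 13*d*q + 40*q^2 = (d - 8*q)*(d - 5*q)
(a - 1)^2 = a^2 - 2*a + 1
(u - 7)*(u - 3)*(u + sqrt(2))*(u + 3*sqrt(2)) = u^4 - 10*u^3 + 4*sqrt(2)*u^3 - 40*sqrt(2)*u^2 + 27*u^2 - 60*u + 84*sqrt(2)*u + 126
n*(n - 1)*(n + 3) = n^3 + 2*n^2 - 3*n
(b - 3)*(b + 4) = b^2 + b - 12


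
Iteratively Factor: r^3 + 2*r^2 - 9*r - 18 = (r + 3)*(r^2 - r - 6) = (r - 3)*(r + 3)*(r + 2)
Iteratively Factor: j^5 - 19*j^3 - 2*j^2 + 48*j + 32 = (j - 2)*(j^4 + 2*j^3 - 15*j^2 - 32*j - 16) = (j - 2)*(j + 1)*(j^3 + j^2 - 16*j - 16) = (j - 2)*(j + 1)*(j + 4)*(j^2 - 3*j - 4) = (j - 4)*(j - 2)*(j + 1)*(j + 4)*(j + 1)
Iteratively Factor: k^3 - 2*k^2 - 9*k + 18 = (k - 3)*(k^2 + k - 6) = (k - 3)*(k - 2)*(k + 3)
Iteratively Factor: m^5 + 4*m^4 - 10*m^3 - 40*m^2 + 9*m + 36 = (m + 4)*(m^4 - 10*m^2 + 9) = (m - 3)*(m + 4)*(m^3 + 3*m^2 - m - 3) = (m - 3)*(m - 1)*(m + 4)*(m^2 + 4*m + 3) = (m - 3)*(m - 1)*(m + 1)*(m + 4)*(m + 3)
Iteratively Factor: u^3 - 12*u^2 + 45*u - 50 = (u - 5)*(u^2 - 7*u + 10) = (u - 5)^2*(u - 2)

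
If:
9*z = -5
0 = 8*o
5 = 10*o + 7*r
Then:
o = 0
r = 5/7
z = -5/9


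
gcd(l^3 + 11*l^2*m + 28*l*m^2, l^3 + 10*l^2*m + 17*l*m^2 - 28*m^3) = l^2 + 11*l*m + 28*m^2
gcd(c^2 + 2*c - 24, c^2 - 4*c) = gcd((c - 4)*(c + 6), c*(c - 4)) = c - 4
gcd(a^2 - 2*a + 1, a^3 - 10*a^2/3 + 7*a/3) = a - 1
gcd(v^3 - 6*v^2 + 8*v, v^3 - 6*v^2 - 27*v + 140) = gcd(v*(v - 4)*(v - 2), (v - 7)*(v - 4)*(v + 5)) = v - 4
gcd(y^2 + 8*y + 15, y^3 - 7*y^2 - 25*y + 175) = y + 5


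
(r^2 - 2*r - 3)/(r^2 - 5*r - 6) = (r - 3)/(r - 6)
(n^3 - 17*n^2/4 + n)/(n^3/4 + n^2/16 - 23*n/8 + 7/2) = 4*n*(4*n^2 - 17*n + 4)/(4*n^3 + n^2 - 46*n + 56)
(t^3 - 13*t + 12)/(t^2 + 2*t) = (t^3 - 13*t + 12)/(t*(t + 2))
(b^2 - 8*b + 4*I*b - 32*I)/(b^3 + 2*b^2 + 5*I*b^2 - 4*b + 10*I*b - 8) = (b - 8)/(b^2 + b*(2 + I) + 2*I)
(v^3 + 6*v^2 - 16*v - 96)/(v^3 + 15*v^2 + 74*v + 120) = (v - 4)/(v + 5)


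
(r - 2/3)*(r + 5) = r^2 + 13*r/3 - 10/3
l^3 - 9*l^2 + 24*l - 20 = (l - 5)*(l - 2)^2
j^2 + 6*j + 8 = (j + 2)*(j + 4)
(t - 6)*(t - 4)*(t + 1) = t^3 - 9*t^2 + 14*t + 24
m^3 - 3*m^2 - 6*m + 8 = (m - 4)*(m - 1)*(m + 2)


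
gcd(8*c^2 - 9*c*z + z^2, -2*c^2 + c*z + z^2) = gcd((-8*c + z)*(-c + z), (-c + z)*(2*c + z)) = -c + z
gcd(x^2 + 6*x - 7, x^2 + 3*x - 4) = x - 1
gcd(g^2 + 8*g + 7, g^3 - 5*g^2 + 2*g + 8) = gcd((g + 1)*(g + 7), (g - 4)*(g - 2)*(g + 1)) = g + 1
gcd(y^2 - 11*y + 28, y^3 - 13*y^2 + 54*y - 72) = y - 4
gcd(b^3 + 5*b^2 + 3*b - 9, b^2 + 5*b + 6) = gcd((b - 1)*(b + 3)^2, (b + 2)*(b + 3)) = b + 3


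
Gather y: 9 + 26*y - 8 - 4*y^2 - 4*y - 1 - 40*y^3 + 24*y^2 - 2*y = -40*y^3 + 20*y^2 + 20*y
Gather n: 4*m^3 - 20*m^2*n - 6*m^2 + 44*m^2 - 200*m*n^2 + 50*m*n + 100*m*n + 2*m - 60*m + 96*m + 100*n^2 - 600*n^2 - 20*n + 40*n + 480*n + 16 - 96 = 4*m^3 + 38*m^2 + 38*m + n^2*(-200*m - 500) + n*(-20*m^2 + 150*m + 500) - 80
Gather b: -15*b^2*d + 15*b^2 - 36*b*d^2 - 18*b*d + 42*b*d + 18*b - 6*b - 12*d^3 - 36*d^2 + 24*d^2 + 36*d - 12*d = b^2*(15 - 15*d) + b*(-36*d^2 + 24*d + 12) - 12*d^3 - 12*d^2 + 24*d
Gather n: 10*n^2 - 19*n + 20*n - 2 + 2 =10*n^2 + n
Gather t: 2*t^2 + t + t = 2*t^2 + 2*t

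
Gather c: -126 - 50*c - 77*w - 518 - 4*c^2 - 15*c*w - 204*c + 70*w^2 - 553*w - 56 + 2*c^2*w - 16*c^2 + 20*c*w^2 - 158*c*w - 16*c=c^2*(2*w - 20) + c*(20*w^2 - 173*w - 270) + 70*w^2 - 630*w - 700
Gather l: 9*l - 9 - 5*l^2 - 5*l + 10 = -5*l^2 + 4*l + 1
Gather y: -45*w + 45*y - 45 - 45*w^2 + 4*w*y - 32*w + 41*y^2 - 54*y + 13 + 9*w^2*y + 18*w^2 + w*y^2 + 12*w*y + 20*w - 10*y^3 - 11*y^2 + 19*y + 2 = -27*w^2 - 57*w - 10*y^3 + y^2*(w + 30) + y*(9*w^2 + 16*w + 10) - 30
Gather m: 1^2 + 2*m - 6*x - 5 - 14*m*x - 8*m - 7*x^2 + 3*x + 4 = m*(-14*x - 6) - 7*x^2 - 3*x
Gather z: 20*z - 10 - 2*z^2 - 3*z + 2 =-2*z^2 + 17*z - 8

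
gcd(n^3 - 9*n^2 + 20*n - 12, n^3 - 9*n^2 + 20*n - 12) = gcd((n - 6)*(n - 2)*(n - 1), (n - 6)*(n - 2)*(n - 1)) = n^3 - 9*n^2 + 20*n - 12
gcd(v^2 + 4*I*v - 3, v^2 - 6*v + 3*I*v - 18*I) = v + 3*I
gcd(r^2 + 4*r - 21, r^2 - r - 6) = r - 3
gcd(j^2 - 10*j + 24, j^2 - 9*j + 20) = j - 4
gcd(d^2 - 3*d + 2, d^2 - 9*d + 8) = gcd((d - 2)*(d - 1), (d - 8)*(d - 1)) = d - 1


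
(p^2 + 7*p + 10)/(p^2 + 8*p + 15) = (p + 2)/(p + 3)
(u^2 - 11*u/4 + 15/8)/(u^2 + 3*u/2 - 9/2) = (u - 5/4)/(u + 3)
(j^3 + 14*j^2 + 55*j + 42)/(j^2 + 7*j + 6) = j + 7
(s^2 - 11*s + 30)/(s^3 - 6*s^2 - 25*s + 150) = 1/(s + 5)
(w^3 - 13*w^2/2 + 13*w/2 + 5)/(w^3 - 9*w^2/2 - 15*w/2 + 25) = (2*w + 1)/(2*w + 5)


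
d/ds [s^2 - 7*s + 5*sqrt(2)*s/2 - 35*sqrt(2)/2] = 2*s - 7 + 5*sqrt(2)/2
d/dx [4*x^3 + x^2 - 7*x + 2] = 12*x^2 + 2*x - 7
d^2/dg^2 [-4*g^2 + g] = -8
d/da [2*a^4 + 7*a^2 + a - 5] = 8*a^3 + 14*a + 1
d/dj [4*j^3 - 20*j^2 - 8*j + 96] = 12*j^2 - 40*j - 8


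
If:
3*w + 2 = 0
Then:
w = -2/3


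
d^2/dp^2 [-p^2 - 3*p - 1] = -2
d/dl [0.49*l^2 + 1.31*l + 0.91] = 0.98*l + 1.31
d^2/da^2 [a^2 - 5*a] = 2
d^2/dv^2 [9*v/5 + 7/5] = 0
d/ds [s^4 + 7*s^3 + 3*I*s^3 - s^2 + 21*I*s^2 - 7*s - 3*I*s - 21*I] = 4*s^3 + s^2*(21 + 9*I) + s*(-2 + 42*I) - 7 - 3*I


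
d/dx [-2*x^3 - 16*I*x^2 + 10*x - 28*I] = -6*x^2 - 32*I*x + 10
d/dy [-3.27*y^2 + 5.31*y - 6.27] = 5.31 - 6.54*y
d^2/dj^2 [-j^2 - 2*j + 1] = -2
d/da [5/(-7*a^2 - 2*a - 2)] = 10*(7*a + 1)/(7*a^2 + 2*a + 2)^2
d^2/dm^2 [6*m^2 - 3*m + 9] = 12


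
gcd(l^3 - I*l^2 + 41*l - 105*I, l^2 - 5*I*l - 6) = l - 3*I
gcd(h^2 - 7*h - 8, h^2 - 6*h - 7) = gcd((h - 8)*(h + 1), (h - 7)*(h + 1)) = h + 1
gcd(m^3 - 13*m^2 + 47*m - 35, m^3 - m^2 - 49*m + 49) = m^2 - 8*m + 7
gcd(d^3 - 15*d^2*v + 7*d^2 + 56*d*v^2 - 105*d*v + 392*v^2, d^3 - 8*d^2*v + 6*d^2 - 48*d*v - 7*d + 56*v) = -d^2 + 8*d*v - 7*d + 56*v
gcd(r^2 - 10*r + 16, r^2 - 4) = r - 2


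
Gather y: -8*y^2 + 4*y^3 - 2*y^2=4*y^3 - 10*y^2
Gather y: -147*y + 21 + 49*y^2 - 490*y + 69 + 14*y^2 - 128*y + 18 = 63*y^2 - 765*y + 108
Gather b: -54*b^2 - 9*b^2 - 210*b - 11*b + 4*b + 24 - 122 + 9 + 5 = -63*b^2 - 217*b - 84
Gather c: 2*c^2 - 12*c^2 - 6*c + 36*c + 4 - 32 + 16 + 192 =-10*c^2 + 30*c + 180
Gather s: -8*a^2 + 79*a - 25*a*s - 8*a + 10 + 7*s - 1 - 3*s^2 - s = -8*a^2 + 71*a - 3*s^2 + s*(6 - 25*a) + 9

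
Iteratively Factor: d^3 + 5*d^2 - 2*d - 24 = (d + 3)*(d^2 + 2*d - 8) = (d - 2)*(d + 3)*(d + 4)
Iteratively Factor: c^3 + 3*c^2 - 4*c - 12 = (c - 2)*(c^2 + 5*c + 6) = (c - 2)*(c + 3)*(c + 2)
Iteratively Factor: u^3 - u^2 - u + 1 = (u + 1)*(u^2 - 2*u + 1) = (u - 1)*(u + 1)*(u - 1)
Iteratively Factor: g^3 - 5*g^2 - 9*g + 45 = (g + 3)*(g^2 - 8*g + 15) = (g - 5)*(g + 3)*(g - 3)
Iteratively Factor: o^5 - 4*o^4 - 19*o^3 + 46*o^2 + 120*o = (o)*(o^4 - 4*o^3 - 19*o^2 + 46*o + 120) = o*(o - 5)*(o^3 + o^2 - 14*o - 24) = o*(o - 5)*(o - 4)*(o^2 + 5*o + 6) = o*(o - 5)*(o - 4)*(o + 3)*(o + 2)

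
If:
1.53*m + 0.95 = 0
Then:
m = -0.62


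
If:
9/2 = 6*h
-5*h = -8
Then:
No Solution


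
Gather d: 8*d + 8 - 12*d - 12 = -4*d - 4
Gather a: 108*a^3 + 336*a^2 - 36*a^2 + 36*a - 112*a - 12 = 108*a^3 + 300*a^2 - 76*a - 12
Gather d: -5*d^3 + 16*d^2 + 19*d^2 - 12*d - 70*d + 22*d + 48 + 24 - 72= -5*d^3 + 35*d^2 - 60*d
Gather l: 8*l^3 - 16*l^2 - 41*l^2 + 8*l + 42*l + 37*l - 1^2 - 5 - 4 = 8*l^3 - 57*l^2 + 87*l - 10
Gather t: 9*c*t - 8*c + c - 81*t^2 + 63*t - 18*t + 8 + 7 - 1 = -7*c - 81*t^2 + t*(9*c + 45) + 14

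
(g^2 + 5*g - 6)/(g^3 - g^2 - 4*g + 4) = (g + 6)/(g^2 - 4)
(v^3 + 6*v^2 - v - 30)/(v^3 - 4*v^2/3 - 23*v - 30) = 3*(v^2 + 3*v - 10)/(3*v^2 - 13*v - 30)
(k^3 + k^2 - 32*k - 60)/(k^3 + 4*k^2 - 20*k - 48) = (k^2 - k - 30)/(k^2 + 2*k - 24)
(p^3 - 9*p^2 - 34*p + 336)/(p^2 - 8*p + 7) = (p^2 - 2*p - 48)/(p - 1)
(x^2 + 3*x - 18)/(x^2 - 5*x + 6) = (x + 6)/(x - 2)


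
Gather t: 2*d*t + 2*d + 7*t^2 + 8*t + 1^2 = 2*d + 7*t^2 + t*(2*d + 8) + 1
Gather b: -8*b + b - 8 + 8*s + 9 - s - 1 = -7*b + 7*s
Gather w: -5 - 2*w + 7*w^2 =7*w^2 - 2*w - 5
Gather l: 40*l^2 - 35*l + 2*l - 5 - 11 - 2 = 40*l^2 - 33*l - 18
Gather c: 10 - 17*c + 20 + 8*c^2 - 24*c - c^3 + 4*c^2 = -c^3 + 12*c^2 - 41*c + 30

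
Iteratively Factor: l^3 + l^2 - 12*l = (l + 4)*(l^2 - 3*l) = l*(l + 4)*(l - 3)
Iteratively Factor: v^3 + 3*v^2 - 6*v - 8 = (v + 4)*(v^2 - v - 2) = (v + 1)*(v + 4)*(v - 2)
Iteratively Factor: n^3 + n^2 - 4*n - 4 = (n - 2)*(n^2 + 3*n + 2) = (n - 2)*(n + 2)*(n + 1)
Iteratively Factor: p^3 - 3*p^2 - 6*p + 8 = (p + 2)*(p^2 - 5*p + 4) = (p - 4)*(p + 2)*(p - 1)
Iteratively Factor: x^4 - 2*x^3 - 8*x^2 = (x)*(x^3 - 2*x^2 - 8*x) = x*(x - 4)*(x^2 + 2*x) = x^2*(x - 4)*(x + 2)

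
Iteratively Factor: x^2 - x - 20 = (x - 5)*(x + 4)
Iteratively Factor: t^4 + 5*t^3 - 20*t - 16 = (t + 4)*(t^3 + t^2 - 4*t - 4) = (t - 2)*(t + 4)*(t^2 + 3*t + 2) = (t - 2)*(t + 1)*(t + 4)*(t + 2)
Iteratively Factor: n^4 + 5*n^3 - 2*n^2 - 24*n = (n)*(n^3 + 5*n^2 - 2*n - 24) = n*(n + 3)*(n^2 + 2*n - 8) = n*(n - 2)*(n + 3)*(n + 4)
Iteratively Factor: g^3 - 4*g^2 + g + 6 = (g - 3)*(g^2 - g - 2) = (g - 3)*(g + 1)*(g - 2)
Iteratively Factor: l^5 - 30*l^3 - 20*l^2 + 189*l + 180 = (l + 1)*(l^4 - l^3 - 29*l^2 + 9*l + 180) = (l + 1)*(l + 3)*(l^3 - 4*l^2 - 17*l + 60) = (l + 1)*(l + 3)*(l + 4)*(l^2 - 8*l + 15) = (l - 5)*(l + 1)*(l + 3)*(l + 4)*(l - 3)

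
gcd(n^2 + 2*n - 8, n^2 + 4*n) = n + 4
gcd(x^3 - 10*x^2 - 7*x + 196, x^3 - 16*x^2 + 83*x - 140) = x - 7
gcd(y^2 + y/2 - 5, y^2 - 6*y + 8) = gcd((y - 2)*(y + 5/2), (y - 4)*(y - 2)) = y - 2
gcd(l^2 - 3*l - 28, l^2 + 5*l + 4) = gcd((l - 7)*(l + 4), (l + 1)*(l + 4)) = l + 4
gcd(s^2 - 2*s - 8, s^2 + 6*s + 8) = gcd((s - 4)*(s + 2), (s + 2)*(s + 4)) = s + 2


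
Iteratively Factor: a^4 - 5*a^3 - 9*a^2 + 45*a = (a - 3)*(a^3 - 2*a^2 - 15*a) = (a - 5)*(a - 3)*(a^2 + 3*a) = (a - 5)*(a - 3)*(a + 3)*(a)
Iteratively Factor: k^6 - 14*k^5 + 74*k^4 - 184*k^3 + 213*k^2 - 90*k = (k - 2)*(k^5 - 12*k^4 + 50*k^3 - 84*k^2 + 45*k) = k*(k - 2)*(k^4 - 12*k^3 + 50*k^2 - 84*k + 45) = k*(k - 3)*(k - 2)*(k^3 - 9*k^2 + 23*k - 15) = k*(k - 3)*(k - 2)*(k - 1)*(k^2 - 8*k + 15) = k*(k - 3)^2*(k - 2)*(k - 1)*(k - 5)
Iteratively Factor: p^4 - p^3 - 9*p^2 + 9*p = (p)*(p^3 - p^2 - 9*p + 9) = p*(p + 3)*(p^2 - 4*p + 3) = p*(p - 1)*(p + 3)*(p - 3)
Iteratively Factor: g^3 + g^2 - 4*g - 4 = (g + 1)*(g^2 - 4) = (g - 2)*(g + 1)*(g + 2)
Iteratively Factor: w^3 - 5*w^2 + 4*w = (w - 1)*(w^2 - 4*w) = (w - 4)*(w - 1)*(w)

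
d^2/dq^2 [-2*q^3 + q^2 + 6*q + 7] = 2 - 12*q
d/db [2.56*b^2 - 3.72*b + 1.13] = 5.12*b - 3.72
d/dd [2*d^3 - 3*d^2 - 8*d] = 6*d^2 - 6*d - 8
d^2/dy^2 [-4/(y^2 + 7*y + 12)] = 8*(y^2 + 7*y - (2*y + 7)^2 + 12)/(y^2 + 7*y + 12)^3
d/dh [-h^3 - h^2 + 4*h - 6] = -3*h^2 - 2*h + 4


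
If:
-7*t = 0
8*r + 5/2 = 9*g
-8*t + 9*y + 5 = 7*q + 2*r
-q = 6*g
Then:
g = -12*y/53 - 15/106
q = 72*y/53 + 45/53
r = -27*y/106 - 25/53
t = 0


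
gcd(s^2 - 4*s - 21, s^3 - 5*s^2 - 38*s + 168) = s - 7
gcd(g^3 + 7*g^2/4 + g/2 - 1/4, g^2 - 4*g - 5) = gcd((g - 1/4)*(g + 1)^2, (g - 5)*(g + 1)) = g + 1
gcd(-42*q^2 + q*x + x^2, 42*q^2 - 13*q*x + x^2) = -6*q + x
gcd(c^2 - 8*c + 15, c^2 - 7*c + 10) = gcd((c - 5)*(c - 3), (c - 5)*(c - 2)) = c - 5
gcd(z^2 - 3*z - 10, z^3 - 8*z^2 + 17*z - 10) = z - 5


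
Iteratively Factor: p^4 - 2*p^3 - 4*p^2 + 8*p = (p - 2)*(p^3 - 4*p) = (p - 2)*(p + 2)*(p^2 - 2*p) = (p - 2)^2*(p + 2)*(p)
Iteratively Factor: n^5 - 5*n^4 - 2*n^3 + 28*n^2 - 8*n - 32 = (n + 1)*(n^4 - 6*n^3 + 4*n^2 + 24*n - 32) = (n + 1)*(n + 2)*(n^3 - 8*n^2 + 20*n - 16) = (n - 2)*(n + 1)*(n + 2)*(n^2 - 6*n + 8) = (n - 2)^2*(n + 1)*(n + 2)*(n - 4)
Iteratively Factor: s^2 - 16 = (s - 4)*(s + 4)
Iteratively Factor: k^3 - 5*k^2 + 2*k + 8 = (k - 2)*(k^2 - 3*k - 4) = (k - 2)*(k + 1)*(k - 4)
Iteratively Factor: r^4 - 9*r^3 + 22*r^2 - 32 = (r - 2)*(r^3 - 7*r^2 + 8*r + 16) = (r - 4)*(r - 2)*(r^2 - 3*r - 4) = (r - 4)^2*(r - 2)*(r + 1)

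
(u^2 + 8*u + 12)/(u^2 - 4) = (u + 6)/(u - 2)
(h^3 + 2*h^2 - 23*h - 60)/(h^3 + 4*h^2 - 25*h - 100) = (h + 3)/(h + 5)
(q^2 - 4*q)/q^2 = (q - 4)/q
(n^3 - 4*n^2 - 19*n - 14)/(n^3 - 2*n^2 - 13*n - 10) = (n - 7)/(n - 5)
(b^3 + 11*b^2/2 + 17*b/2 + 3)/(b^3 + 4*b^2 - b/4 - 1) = 2*(b^2 + 5*b + 6)/(2*b^2 + 7*b - 4)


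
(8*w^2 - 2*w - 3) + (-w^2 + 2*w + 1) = 7*w^2 - 2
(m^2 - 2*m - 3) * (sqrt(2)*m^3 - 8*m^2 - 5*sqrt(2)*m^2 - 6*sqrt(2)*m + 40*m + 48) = sqrt(2)*m^5 - 7*sqrt(2)*m^4 - 8*m^4 + sqrt(2)*m^3 + 56*m^3 - 8*m^2 + 27*sqrt(2)*m^2 - 216*m + 18*sqrt(2)*m - 144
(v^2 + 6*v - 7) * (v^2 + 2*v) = v^4 + 8*v^3 + 5*v^2 - 14*v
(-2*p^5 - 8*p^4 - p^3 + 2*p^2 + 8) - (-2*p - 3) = -2*p^5 - 8*p^4 - p^3 + 2*p^2 + 2*p + 11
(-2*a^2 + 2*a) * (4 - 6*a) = 12*a^3 - 20*a^2 + 8*a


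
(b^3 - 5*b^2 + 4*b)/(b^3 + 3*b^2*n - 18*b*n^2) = (b^2 - 5*b + 4)/(b^2 + 3*b*n - 18*n^2)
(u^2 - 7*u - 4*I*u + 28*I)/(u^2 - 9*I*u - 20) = (u - 7)/(u - 5*I)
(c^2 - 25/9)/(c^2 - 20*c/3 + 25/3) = (c + 5/3)/(c - 5)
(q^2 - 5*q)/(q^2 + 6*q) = (q - 5)/(q + 6)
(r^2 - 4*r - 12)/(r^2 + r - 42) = (r + 2)/(r + 7)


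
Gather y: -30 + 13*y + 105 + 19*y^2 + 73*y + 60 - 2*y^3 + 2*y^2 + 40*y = -2*y^3 + 21*y^2 + 126*y + 135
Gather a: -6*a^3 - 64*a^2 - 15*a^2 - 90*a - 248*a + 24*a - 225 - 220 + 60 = -6*a^3 - 79*a^2 - 314*a - 385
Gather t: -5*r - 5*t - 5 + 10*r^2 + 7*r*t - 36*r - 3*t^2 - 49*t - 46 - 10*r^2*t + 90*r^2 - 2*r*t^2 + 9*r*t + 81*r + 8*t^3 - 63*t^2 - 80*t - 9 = 100*r^2 + 40*r + 8*t^3 + t^2*(-2*r - 66) + t*(-10*r^2 + 16*r - 134) - 60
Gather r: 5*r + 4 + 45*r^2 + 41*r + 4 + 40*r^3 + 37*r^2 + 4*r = 40*r^3 + 82*r^2 + 50*r + 8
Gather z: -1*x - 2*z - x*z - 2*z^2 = -x - 2*z^2 + z*(-x - 2)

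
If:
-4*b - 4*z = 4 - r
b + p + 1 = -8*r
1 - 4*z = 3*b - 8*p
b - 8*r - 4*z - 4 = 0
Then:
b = -27/388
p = -241/388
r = -15/388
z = -1459/1552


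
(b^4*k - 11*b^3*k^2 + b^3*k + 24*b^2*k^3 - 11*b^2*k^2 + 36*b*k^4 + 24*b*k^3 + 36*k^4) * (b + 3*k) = b^5*k - 8*b^4*k^2 + b^4*k - 9*b^3*k^3 - 8*b^3*k^2 + 108*b^2*k^4 - 9*b^2*k^3 + 108*b*k^5 + 108*b*k^4 + 108*k^5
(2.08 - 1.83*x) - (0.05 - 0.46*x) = 2.03 - 1.37*x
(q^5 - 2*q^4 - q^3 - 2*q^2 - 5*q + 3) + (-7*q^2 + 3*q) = q^5 - 2*q^4 - q^3 - 9*q^2 - 2*q + 3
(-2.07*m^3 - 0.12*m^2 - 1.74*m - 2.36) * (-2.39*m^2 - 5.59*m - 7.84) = 4.9473*m^5 + 11.8581*m^4 + 21.0582*m^3 + 16.3078*m^2 + 26.834*m + 18.5024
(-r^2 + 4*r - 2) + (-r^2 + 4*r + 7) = -2*r^2 + 8*r + 5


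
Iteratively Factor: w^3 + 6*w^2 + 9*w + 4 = (w + 1)*(w^2 + 5*w + 4) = (w + 1)^2*(w + 4)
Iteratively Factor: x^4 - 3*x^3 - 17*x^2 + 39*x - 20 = (x - 5)*(x^3 + 2*x^2 - 7*x + 4) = (x - 5)*(x - 1)*(x^2 + 3*x - 4) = (x - 5)*(x - 1)*(x + 4)*(x - 1)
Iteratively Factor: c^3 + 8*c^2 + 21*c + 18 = (c + 3)*(c^2 + 5*c + 6) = (c + 2)*(c + 3)*(c + 3)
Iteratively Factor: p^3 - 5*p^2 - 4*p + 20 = (p + 2)*(p^2 - 7*p + 10) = (p - 2)*(p + 2)*(p - 5)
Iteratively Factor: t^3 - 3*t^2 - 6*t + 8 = (t + 2)*(t^2 - 5*t + 4) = (t - 1)*(t + 2)*(t - 4)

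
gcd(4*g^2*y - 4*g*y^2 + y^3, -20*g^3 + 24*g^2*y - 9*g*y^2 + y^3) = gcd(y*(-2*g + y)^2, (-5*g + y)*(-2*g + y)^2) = 4*g^2 - 4*g*y + y^2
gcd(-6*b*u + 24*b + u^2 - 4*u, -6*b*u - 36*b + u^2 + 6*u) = -6*b + u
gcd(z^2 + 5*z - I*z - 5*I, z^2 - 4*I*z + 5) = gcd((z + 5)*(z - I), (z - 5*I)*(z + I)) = 1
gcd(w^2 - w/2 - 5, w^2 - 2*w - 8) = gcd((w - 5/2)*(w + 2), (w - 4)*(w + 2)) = w + 2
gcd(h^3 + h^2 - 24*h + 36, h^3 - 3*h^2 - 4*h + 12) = h^2 - 5*h + 6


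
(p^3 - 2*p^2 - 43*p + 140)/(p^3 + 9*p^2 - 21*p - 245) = (p - 4)/(p + 7)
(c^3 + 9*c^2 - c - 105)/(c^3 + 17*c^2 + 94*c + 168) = (c^2 + 2*c - 15)/(c^2 + 10*c + 24)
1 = 1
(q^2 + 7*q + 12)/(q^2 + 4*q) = (q + 3)/q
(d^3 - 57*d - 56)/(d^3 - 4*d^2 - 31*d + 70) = (d^3 - 57*d - 56)/(d^3 - 4*d^2 - 31*d + 70)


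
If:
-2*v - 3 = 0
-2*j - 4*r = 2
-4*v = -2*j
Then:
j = -3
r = 1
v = -3/2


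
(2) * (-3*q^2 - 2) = -6*q^2 - 4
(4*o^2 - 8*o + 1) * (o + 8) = 4*o^3 + 24*o^2 - 63*o + 8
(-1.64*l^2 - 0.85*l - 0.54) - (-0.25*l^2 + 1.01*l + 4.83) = -1.39*l^2 - 1.86*l - 5.37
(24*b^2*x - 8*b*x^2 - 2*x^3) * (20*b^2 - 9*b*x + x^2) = 480*b^4*x - 376*b^3*x^2 + 56*b^2*x^3 + 10*b*x^4 - 2*x^5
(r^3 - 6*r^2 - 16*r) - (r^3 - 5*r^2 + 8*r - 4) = -r^2 - 24*r + 4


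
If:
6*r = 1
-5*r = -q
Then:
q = 5/6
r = 1/6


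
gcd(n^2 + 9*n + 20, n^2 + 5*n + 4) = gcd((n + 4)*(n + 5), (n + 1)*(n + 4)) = n + 4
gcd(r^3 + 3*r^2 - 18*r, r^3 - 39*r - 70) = 1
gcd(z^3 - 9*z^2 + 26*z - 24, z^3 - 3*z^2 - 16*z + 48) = z^2 - 7*z + 12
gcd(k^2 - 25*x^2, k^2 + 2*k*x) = 1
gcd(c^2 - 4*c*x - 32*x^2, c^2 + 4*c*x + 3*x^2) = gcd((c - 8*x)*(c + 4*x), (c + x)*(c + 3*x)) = 1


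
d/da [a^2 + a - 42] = 2*a + 1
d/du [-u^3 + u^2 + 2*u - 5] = -3*u^2 + 2*u + 2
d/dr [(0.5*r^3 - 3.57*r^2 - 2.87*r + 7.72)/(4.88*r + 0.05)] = (4.88*r^3 - 17.3466*r^2 - 0.356999999999999*r - 37.8171)/(23.8144*r^2 + 0.488*r + 0.0025)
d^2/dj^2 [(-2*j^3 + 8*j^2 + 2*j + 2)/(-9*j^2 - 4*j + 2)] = 4*(97*j^3 - 483*j^2 - 150*j - 58)/(729*j^6 + 972*j^5 - 54*j^4 - 368*j^3 + 12*j^2 + 48*j - 8)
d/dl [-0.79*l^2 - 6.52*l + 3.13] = -1.58*l - 6.52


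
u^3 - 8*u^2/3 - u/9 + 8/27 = (u - 8/3)*(u - 1/3)*(u + 1/3)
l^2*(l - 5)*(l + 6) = l^4 + l^3 - 30*l^2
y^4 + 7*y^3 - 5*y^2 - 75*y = y*(y - 3)*(y + 5)^2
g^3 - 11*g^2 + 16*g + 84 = (g - 7)*(g - 6)*(g + 2)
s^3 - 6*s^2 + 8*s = s*(s - 4)*(s - 2)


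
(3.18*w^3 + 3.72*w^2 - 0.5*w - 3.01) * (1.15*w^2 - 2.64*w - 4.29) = 3.657*w^5 - 4.1172*w^4 - 24.038*w^3 - 18.1003*w^2 + 10.0914*w + 12.9129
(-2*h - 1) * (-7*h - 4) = 14*h^2 + 15*h + 4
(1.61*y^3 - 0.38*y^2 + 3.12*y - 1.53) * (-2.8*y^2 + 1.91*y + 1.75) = -4.508*y^5 + 4.1391*y^4 - 6.6443*y^3 + 9.5782*y^2 + 2.5377*y - 2.6775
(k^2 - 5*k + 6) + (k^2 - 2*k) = 2*k^2 - 7*k + 6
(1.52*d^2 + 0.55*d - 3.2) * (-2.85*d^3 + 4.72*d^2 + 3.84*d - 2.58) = -4.332*d^5 + 5.6069*d^4 + 17.5528*d^3 - 16.9136*d^2 - 13.707*d + 8.256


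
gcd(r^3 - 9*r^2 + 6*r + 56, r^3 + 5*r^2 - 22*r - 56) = r^2 - 2*r - 8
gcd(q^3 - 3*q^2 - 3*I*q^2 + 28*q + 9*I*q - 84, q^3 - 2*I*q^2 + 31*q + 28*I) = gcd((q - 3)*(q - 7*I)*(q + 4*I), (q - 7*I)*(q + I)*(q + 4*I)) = q^2 - 3*I*q + 28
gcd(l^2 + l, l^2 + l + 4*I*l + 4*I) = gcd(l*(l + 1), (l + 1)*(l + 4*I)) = l + 1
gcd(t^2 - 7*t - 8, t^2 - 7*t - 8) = t^2 - 7*t - 8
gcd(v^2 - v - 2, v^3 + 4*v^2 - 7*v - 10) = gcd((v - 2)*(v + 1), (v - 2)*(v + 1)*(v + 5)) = v^2 - v - 2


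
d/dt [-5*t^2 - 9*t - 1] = -10*t - 9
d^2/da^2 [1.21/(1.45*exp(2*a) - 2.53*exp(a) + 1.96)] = ((3.0613 - 7.018*exp(a))*(1.45*exp(2*a) - 2.53*exp(a) + 1.96) + 1.21*(2.9*exp(a) - 2.53)*(5.8*exp(a) - 5.06)*exp(a))*exp(a)/(1.45*exp(2*a) - 2.53*exp(a) + 1.96)^3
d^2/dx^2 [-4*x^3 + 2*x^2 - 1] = 4 - 24*x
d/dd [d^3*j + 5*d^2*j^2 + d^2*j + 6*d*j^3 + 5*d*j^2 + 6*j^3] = j*(3*d^2 + 10*d*j + 2*d + 6*j^2 + 5*j)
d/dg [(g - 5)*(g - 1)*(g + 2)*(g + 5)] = 4*g^3 + 3*g^2 - 54*g - 25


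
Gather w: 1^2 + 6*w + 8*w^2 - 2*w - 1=8*w^2 + 4*w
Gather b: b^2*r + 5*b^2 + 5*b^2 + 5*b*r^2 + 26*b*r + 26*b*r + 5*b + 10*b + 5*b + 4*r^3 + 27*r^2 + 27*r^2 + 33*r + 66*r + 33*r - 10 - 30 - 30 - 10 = b^2*(r + 10) + b*(5*r^2 + 52*r + 20) + 4*r^3 + 54*r^2 + 132*r - 80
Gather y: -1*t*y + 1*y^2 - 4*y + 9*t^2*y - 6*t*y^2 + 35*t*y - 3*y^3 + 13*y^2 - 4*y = -3*y^3 + y^2*(14 - 6*t) + y*(9*t^2 + 34*t - 8)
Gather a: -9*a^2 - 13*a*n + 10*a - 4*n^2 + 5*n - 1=-9*a^2 + a*(10 - 13*n) - 4*n^2 + 5*n - 1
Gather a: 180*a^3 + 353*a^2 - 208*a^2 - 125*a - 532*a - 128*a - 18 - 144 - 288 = 180*a^3 + 145*a^2 - 785*a - 450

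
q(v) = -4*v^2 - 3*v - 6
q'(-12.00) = 93.00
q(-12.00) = -546.00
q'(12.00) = -99.00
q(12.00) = -618.00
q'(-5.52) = 41.16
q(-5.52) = -111.32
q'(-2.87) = 19.96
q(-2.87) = -30.34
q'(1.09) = -11.72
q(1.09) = -14.02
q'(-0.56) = 1.48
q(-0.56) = -5.57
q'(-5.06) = 37.48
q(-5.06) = -93.23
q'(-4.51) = 33.08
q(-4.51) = -73.83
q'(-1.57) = 9.56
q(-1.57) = -11.15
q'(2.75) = -25.00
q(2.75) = -44.50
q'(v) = -8*v - 3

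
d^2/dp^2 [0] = 0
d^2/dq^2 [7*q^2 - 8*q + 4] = 14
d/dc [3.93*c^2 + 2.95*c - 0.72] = 7.86*c + 2.95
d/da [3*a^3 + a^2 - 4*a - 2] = 9*a^2 + 2*a - 4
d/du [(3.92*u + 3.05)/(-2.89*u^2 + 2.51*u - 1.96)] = (11.3288*u^2 + 17.629*u - 15.3387)/(8.3521*u^4 - 14.5078*u^3 + 17.6289*u^2 - 9.8392*u + 3.8416)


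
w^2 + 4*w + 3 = (w + 1)*(w + 3)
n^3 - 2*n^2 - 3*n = n*(n - 3)*(n + 1)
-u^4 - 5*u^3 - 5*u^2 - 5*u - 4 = (u + 4)*(u - I)*(-I*u + 1)*(-I*u - I)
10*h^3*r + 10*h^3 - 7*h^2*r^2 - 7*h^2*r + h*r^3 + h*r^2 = (-5*h + r)*(-2*h + r)*(h*r + h)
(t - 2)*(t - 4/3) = t^2 - 10*t/3 + 8/3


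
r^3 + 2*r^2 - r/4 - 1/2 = (r - 1/2)*(r + 1/2)*(r + 2)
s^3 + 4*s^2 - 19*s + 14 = (s - 2)*(s - 1)*(s + 7)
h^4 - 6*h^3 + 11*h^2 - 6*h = h*(h - 3)*(h - 2)*(h - 1)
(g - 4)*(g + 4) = g^2 - 16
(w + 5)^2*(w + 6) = w^3 + 16*w^2 + 85*w + 150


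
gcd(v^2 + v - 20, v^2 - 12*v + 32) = v - 4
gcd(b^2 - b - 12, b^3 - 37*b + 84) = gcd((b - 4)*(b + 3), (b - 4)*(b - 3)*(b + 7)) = b - 4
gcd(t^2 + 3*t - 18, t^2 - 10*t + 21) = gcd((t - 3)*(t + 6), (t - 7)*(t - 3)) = t - 3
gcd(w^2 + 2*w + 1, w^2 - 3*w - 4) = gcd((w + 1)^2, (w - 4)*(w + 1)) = w + 1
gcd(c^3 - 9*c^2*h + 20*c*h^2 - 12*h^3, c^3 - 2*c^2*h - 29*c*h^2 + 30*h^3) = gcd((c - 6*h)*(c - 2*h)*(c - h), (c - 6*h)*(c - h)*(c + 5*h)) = c^2 - 7*c*h + 6*h^2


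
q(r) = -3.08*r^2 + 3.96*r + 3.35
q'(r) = 3.96 - 6.16*r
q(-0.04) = 3.19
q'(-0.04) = 4.21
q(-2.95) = -35.14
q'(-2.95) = 22.13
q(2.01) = -1.13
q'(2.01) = -8.42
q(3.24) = -16.15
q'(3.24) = -16.00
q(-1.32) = -7.24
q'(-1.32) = 12.09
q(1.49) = 2.41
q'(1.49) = -5.22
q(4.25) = -35.45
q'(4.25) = -22.22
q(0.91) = 4.40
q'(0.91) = -1.65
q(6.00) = -83.77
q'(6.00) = -33.00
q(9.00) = -210.49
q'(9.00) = -51.48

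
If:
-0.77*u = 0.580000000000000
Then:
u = -0.75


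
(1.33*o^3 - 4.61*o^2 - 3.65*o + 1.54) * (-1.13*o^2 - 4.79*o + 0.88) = -1.5029*o^5 - 1.1614*o^4 + 27.3768*o^3 + 11.6865*o^2 - 10.5886*o + 1.3552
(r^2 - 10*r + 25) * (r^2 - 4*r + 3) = r^4 - 14*r^3 + 68*r^2 - 130*r + 75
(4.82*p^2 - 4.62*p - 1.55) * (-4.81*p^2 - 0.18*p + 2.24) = -23.1842*p^4 + 21.3546*p^3 + 19.0839*p^2 - 10.0698*p - 3.472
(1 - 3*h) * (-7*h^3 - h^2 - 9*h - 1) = 21*h^4 - 4*h^3 + 26*h^2 - 6*h - 1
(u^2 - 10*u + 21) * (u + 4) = u^3 - 6*u^2 - 19*u + 84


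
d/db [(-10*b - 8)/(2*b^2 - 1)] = 2*(10*b^2 + 16*b + 5)/(4*b^4 - 4*b^2 + 1)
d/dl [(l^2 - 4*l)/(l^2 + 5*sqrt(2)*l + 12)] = (-l*(l - 4)*(2*l + 5*sqrt(2)) + 2*(l - 2)*(l^2 + 5*sqrt(2)*l + 12))/(l^2 + 5*sqrt(2)*l + 12)^2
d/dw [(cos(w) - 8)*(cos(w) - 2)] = 2*(5 - cos(w))*sin(w)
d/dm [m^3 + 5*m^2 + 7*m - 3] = 3*m^2 + 10*m + 7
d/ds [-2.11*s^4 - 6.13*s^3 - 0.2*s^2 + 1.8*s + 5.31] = -8.44*s^3 - 18.39*s^2 - 0.4*s + 1.8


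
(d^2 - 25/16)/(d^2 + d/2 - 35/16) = (4*d + 5)/(4*d + 7)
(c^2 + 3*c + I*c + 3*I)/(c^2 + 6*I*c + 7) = (c^2 + c*(3 + I) + 3*I)/(c^2 + 6*I*c + 7)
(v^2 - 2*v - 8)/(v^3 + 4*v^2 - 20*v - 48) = 1/(v + 6)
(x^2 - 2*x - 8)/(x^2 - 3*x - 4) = (x + 2)/(x + 1)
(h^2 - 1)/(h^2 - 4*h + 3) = (h + 1)/(h - 3)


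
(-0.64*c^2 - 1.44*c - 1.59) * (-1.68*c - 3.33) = 1.0752*c^3 + 4.5504*c^2 + 7.4664*c + 5.2947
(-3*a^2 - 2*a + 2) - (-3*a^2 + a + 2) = -3*a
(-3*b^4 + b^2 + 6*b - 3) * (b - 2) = -3*b^5 + 6*b^4 + b^3 + 4*b^2 - 15*b + 6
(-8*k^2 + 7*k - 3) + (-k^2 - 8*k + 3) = -9*k^2 - k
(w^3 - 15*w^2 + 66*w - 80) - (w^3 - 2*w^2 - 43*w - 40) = -13*w^2 + 109*w - 40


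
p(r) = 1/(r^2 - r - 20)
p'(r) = (1 - 2*r)/(r^2 - r - 20)^2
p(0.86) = -0.05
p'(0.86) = -0.00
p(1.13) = -0.05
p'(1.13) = -0.00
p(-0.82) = -0.05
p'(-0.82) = 0.01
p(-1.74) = -0.07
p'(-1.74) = 0.02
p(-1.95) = -0.07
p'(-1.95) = 0.02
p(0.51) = -0.05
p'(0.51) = -0.00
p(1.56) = -0.05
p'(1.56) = -0.01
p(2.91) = -0.07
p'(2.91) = -0.02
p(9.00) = 0.02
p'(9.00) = -0.00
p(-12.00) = 0.01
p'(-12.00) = 0.00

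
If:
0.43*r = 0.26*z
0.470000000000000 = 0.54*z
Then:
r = 0.53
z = 0.87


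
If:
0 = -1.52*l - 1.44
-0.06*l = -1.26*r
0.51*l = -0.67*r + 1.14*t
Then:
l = -0.95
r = -0.05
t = -0.45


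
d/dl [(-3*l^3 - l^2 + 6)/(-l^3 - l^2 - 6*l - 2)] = 2*(l^4 + 18*l^3 + 21*l^2 + 8*l + 18)/(l^6 + 2*l^5 + 13*l^4 + 16*l^3 + 40*l^2 + 24*l + 4)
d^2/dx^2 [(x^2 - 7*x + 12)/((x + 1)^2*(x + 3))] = 2*(x^4 - 23*x^3 - 9*x^2 + 339*x + 564)/(x^7 + 13*x^6 + 69*x^5 + 193*x^4 + 307*x^3 + 279*x^2 + 135*x + 27)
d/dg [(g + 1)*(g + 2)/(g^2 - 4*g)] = (-7*g^2 - 4*g + 8)/(g^2*(g^2 - 8*g + 16))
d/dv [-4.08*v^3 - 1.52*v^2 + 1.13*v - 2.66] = -12.24*v^2 - 3.04*v + 1.13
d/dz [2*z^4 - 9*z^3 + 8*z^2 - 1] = z*(8*z^2 - 27*z + 16)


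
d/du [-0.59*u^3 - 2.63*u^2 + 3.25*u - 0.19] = -1.77*u^2 - 5.26*u + 3.25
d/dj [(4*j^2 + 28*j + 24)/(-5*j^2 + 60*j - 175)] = 4*(19*j^2 - 58*j - 317)/(5*(j^4 - 24*j^3 + 214*j^2 - 840*j + 1225))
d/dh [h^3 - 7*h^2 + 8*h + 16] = 3*h^2 - 14*h + 8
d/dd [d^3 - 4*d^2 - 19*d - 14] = 3*d^2 - 8*d - 19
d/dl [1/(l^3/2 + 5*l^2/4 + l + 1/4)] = 8*(-3*l^2 - 5*l - 2)/(2*l^3 + 5*l^2 + 4*l + 1)^2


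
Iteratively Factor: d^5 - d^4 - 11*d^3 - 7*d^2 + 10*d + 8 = (d - 1)*(d^4 - 11*d^2 - 18*d - 8) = (d - 4)*(d - 1)*(d^3 + 4*d^2 + 5*d + 2) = (d - 4)*(d - 1)*(d + 1)*(d^2 + 3*d + 2) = (d - 4)*(d - 1)*(d + 1)*(d + 2)*(d + 1)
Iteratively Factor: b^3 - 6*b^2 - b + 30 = (b + 2)*(b^2 - 8*b + 15) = (b - 5)*(b + 2)*(b - 3)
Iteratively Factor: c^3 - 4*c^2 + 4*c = (c - 2)*(c^2 - 2*c) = c*(c - 2)*(c - 2)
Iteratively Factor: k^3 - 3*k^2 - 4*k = (k)*(k^2 - 3*k - 4) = k*(k - 4)*(k + 1)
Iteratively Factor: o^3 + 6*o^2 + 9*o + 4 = (o + 1)*(o^2 + 5*o + 4) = (o + 1)*(o + 4)*(o + 1)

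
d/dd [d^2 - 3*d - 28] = 2*d - 3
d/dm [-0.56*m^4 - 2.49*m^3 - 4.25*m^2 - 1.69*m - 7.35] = -2.24*m^3 - 7.47*m^2 - 8.5*m - 1.69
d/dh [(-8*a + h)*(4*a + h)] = -4*a + 2*h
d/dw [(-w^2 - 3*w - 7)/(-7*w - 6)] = (7*w^2 + 12*w - 31)/(49*w^2 + 84*w + 36)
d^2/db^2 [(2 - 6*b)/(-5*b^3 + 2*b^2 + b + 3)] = 4*(-(3*b - 1)*(-15*b^2 + 4*b + 1)^2 + (-45*b^2 + 12*b - (3*b - 1)*(15*b - 2) + 3)*(-5*b^3 + 2*b^2 + b + 3))/(-5*b^3 + 2*b^2 + b + 3)^3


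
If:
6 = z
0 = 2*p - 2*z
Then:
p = 6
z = 6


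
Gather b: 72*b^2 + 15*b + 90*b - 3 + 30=72*b^2 + 105*b + 27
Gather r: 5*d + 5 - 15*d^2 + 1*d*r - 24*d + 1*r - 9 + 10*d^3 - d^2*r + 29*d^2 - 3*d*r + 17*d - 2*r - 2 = 10*d^3 + 14*d^2 - 2*d + r*(-d^2 - 2*d - 1) - 6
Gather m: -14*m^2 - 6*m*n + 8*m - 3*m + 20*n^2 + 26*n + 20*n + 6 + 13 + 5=-14*m^2 + m*(5 - 6*n) + 20*n^2 + 46*n + 24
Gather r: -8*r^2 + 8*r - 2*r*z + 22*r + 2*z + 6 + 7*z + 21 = -8*r^2 + r*(30 - 2*z) + 9*z + 27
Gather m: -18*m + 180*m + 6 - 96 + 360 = 162*m + 270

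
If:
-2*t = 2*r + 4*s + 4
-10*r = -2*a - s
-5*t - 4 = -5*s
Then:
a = -31*t/2 - 92/5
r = -3*t - 18/5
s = t + 4/5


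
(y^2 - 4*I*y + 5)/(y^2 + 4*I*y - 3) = (y - 5*I)/(y + 3*I)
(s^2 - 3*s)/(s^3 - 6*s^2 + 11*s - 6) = s/(s^2 - 3*s + 2)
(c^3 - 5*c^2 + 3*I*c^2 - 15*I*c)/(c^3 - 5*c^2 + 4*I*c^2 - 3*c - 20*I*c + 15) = c/(c + I)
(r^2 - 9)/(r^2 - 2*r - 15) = (r - 3)/(r - 5)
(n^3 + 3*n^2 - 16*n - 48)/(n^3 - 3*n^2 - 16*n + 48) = (n + 3)/(n - 3)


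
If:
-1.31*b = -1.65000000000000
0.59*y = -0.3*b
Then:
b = 1.26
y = -0.64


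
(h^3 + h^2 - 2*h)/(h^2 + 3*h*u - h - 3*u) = h*(h + 2)/(h + 3*u)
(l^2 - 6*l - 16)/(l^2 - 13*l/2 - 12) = 2*(l + 2)/(2*l + 3)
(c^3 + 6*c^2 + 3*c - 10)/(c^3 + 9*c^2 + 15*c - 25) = (c + 2)/(c + 5)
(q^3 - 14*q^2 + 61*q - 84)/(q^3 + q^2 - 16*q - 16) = (q^2 - 10*q + 21)/(q^2 + 5*q + 4)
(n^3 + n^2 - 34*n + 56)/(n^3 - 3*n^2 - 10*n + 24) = (n + 7)/(n + 3)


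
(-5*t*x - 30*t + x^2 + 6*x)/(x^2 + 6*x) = (-5*t + x)/x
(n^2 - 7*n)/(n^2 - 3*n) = (n - 7)/(n - 3)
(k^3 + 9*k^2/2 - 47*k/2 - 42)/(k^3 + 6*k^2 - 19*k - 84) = (k + 3/2)/(k + 3)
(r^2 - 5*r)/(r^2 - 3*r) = (r - 5)/(r - 3)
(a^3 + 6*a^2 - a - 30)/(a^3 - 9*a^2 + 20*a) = (a^3 + 6*a^2 - a - 30)/(a*(a^2 - 9*a + 20))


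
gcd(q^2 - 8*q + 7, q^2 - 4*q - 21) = q - 7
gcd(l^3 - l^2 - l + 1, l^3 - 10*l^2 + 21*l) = 1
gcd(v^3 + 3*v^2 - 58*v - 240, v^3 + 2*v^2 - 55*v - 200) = v^2 - 3*v - 40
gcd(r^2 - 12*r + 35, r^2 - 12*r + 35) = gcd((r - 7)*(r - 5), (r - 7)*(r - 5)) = r^2 - 12*r + 35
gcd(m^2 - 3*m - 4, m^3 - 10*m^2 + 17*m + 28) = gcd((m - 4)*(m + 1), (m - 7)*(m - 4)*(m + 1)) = m^2 - 3*m - 4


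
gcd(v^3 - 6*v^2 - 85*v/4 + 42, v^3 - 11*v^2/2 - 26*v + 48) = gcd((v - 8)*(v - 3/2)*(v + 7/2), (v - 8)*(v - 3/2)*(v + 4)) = v^2 - 19*v/2 + 12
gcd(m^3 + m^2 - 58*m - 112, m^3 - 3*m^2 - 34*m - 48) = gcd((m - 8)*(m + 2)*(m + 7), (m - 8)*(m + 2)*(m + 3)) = m^2 - 6*m - 16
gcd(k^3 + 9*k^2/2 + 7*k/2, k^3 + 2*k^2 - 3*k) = k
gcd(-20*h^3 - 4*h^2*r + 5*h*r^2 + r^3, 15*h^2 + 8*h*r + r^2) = 5*h + r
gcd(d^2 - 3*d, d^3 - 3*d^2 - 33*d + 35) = 1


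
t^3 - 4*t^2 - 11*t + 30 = (t - 5)*(t - 2)*(t + 3)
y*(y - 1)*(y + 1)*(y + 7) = y^4 + 7*y^3 - y^2 - 7*y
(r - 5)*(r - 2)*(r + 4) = r^3 - 3*r^2 - 18*r + 40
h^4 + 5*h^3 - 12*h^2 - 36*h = h*(h - 3)*(h + 2)*(h + 6)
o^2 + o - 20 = (o - 4)*(o + 5)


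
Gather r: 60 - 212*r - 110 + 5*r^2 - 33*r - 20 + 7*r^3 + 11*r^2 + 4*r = 7*r^3 + 16*r^2 - 241*r - 70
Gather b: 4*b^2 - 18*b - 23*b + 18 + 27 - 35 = 4*b^2 - 41*b + 10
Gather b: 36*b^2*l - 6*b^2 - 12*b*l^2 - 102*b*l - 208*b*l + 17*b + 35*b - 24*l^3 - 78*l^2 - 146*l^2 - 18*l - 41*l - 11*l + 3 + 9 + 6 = b^2*(36*l - 6) + b*(-12*l^2 - 310*l + 52) - 24*l^3 - 224*l^2 - 70*l + 18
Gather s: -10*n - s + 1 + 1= -10*n - s + 2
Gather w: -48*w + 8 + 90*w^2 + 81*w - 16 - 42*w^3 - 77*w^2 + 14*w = -42*w^3 + 13*w^2 + 47*w - 8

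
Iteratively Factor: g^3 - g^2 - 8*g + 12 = (g - 2)*(g^2 + g - 6) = (g - 2)^2*(g + 3)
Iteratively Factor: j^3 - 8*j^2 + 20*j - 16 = (j - 4)*(j^2 - 4*j + 4) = (j - 4)*(j - 2)*(j - 2)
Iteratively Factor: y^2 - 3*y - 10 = (y - 5)*(y + 2)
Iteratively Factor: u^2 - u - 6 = (u + 2)*(u - 3)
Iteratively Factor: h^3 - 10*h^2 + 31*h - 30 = (h - 5)*(h^2 - 5*h + 6) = (h - 5)*(h - 3)*(h - 2)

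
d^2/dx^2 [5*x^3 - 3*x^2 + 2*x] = 30*x - 6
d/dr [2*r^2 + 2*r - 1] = 4*r + 2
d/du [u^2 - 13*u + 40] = 2*u - 13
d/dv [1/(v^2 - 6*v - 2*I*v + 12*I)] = 2*(-v + 3 + I)/(v^2 - 6*v - 2*I*v + 12*I)^2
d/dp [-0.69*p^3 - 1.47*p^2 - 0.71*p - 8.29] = -2.07*p^2 - 2.94*p - 0.71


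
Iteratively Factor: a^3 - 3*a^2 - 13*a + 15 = (a - 1)*(a^2 - 2*a - 15) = (a - 1)*(a + 3)*(a - 5)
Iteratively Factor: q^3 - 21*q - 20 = (q + 1)*(q^2 - q - 20) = (q + 1)*(q + 4)*(q - 5)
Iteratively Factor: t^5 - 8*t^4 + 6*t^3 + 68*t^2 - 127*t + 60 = (t + 3)*(t^4 - 11*t^3 + 39*t^2 - 49*t + 20) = (t - 1)*(t + 3)*(t^3 - 10*t^2 + 29*t - 20) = (t - 1)^2*(t + 3)*(t^2 - 9*t + 20) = (t - 4)*(t - 1)^2*(t + 3)*(t - 5)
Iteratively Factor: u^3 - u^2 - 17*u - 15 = (u + 3)*(u^2 - 4*u - 5) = (u - 5)*(u + 3)*(u + 1)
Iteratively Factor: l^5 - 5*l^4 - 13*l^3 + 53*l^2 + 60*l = (l + 3)*(l^4 - 8*l^3 + 11*l^2 + 20*l) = (l - 5)*(l + 3)*(l^3 - 3*l^2 - 4*l) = (l - 5)*(l - 4)*(l + 3)*(l^2 + l) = l*(l - 5)*(l - 4)*(l + 3)*(l + 1)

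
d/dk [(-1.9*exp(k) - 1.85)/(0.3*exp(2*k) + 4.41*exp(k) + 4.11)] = (0.57*exp(2*k) + 1.11*exp(k) + 0.3495)*exp(k)/(0.09*exp(4*k) + 2.646*exp(3*k) + 21.9141*exp(2*k) + 36.2502*exp(k) + 16.8921)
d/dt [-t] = -1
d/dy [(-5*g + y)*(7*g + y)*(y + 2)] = -35*g^2 + 4*g*y + 4*g + 3*y^2 + 4*y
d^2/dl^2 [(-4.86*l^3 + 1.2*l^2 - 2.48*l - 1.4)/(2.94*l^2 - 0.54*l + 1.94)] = (5.6843418860808e-14*l^4 + 13.542624*l^3 - 83.124144*l^2 - 11.541168*l + 18.990144)/(25.412184*l^6 - 14.002632*l^5 + 52.877664*l^4 - 18.637128*l^3 + 34.892064*l^2 - 6.097032*l + 7.301384)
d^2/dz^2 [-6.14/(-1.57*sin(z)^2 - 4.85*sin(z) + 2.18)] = (-60.537944*sin(z)^4 - 140.25909*sin(z)^3 - 137.68029*sin(z)^2 + 215.59996*sin(z) + 330.885828)/(1.57*sin(z)^2 + 4.85*sin(z) - 2.18)^3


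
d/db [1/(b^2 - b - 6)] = (1 - 2*b)/(-b^2 + b + 6)^2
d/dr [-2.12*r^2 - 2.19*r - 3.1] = -4.24*r - 2.19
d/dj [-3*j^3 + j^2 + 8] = j*(2 - 9*j)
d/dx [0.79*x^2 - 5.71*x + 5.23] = 1.58*x - 5.71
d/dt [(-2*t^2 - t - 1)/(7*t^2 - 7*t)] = (3*t^2 + 2*t - 1)/(7*t^2*(t^2 - 2*t + 1))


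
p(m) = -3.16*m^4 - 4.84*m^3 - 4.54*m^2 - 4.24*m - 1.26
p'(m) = -12.64*m^3 - 14.52*m^2 - 9.08*m - 4.24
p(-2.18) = -34.82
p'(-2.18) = 77.50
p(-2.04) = -25.14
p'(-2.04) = 61.17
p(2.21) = -160.43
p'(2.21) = -231.66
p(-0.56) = 0.23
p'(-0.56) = -1.49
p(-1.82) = -14.07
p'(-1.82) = 40.39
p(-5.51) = -2218.76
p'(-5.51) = 1719.43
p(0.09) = -1.68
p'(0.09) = -5.18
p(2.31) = -184.92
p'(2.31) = -258.50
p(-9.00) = -17535.24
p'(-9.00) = 8115.92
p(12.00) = -74595.18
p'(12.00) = -24046.00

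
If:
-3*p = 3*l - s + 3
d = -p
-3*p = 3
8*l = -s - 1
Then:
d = 1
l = -1/11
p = -1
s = -3/11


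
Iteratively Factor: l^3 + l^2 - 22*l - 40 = (l + 4)*(l^2 - 3*l - 10) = (l + 2)*(l + 4)*(l - 5)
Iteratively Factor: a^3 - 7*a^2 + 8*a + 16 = (a + 1)*(a^2 - 8*a + 16) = (a - 4)*(a + 1)*(a - 4)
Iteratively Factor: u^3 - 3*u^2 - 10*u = (u)*(u^2 - 3*u - 10) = u*(u - 5)*(u + 2)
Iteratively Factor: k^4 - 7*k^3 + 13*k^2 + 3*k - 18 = (k - 3)*(k^3 - 4*k^2 + k + 6) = (k - 3)*(k - 2)*(k^2 - 2*k - 3) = (k - 3)*(k - 2)*(k + 1)*(k - 3)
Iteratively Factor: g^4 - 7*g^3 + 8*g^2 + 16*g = (g - 4)*(g^3 - 3*g^2 - 4*g) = (g - 4)^2*(g^2 + g) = (g - 4)^2*(g + 1)*(g)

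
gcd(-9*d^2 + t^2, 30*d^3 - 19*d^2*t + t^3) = -3*d + t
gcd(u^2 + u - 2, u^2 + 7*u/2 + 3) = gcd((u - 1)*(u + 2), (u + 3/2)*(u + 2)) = u + 2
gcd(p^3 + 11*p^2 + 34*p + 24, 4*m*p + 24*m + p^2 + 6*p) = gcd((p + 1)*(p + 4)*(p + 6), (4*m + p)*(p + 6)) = p + 6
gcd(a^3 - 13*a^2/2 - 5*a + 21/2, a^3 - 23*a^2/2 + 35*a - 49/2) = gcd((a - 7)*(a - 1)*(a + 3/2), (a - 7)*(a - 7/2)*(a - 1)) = a^2 - 8*a + 7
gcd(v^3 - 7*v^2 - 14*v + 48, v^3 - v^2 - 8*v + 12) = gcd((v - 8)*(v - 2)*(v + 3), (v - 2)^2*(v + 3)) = v^2 + v - 6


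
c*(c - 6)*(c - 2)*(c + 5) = c^4 - 3*c^3 - 28*c^2 + 60*c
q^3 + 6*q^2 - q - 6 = (q - 1)*(q + 1)*(q + 6)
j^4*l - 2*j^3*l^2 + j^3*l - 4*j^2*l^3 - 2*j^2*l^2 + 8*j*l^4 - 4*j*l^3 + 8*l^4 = (j - 2*l)^2*(j + 2*l)*(j*l + l)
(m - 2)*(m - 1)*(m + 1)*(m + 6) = m^4 + 4*m^3 - 13*m^2 - 4*m + 12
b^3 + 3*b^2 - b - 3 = (b - 1)*(b + 1)*(b + 3)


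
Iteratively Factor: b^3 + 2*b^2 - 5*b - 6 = (b + 1)*(b^2 + b - 6) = (b - 2)*(b + 1)*(b + 3)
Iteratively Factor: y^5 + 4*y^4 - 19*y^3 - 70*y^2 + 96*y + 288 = (y - 3)*(y^4 + 7*y^3 + 2*y^2 - 64*y - 96) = (y - 3)*(y + 4)*(y^3 + 3*y^2 - 10*y - 24) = (y - 3)*(y + 2)*(y + 4)*(y^2 + y - 12) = (y - 3)^2*(y + 2)*(y + 4)*(y + 4)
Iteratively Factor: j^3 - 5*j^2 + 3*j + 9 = (j - 3)*(j^2 - 2*j - 3) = (j - 3)^2*(j + 1)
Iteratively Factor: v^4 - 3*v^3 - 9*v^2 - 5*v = (v - 5)*(v^3 + 2*v^2 + v) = (v - 5)*(v + 1)*(v^2 + v) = (v - 5)*(v + 1)^2*(v)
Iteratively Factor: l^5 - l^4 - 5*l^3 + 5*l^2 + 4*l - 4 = (l - 1)*(l^4 - 5*l^2 + 4) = (l - 2)*(l - 1)*(l^3 + 2*l^2 - l - 2) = (l - 2)*(l - 1)^2*(l^2 + 3*l + 2) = (l - 2)*(l - 1)^2*(l + 2)*(l + 1)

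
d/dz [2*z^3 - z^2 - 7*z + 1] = 6*z^2 - 2*z - 7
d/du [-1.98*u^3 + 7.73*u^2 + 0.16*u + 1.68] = -5.94*u^2 + 15.46*u + 0.16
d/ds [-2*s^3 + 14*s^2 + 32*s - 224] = -6*s^2 + 28*s + 32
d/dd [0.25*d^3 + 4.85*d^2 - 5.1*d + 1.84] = 0.75*d^2 + 9.7*d - 5.1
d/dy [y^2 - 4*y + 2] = 2*y - 4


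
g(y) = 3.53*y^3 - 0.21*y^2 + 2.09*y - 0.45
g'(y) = 10.59*y^2 - 0.42*y + 2.09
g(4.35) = 295.23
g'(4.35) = 200.65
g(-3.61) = -176.80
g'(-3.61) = 141.62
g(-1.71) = -22.29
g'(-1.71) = 33.77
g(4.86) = 409.96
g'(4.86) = 250.18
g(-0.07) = -0.60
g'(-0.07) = 2.17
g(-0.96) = -5.77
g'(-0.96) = 12.25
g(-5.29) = -539.95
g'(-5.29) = 300.66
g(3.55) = 162.25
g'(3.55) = 134.06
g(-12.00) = -6155.61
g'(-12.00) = 1532.09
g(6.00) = 767.01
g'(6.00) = 380.81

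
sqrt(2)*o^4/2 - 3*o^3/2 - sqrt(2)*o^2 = o^2*(o - 2*sqrt(2))*(sqrt(2)*o/2 + 1/2)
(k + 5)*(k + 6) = k^2 + 11*k + 30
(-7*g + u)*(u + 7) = -7*g*u - 49*g + u^2 + 7*u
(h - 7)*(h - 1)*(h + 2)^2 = h^4 - 4*h^3 - 21*h^2 - 4*h + 28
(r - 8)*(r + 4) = r^2 - 4*r - 32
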